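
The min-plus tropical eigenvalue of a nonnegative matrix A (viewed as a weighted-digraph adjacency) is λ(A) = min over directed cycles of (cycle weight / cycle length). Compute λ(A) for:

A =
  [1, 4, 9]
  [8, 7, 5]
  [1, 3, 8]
λ(A) = 1

Enumerate directed cycles and compute their means (weight / length). Sample:
  cycle 0 → 0: weight = 1, length = 1, mean = 1/1 ≈ 1.000
  cycle 1 → 1: weight = 7, length = 1, mean = 7/1 ≈ 7.000
  cycle 2 → 2: weight = 8, length = 1, mean = 8/1 ≈ 8.000
  cycle 0 → 1 → 0: weight = 12, length = 2, mean = 12/2 ≈ 6.000
  cycle 0 → 2 → 0: weight = 10, length = 2, mean = 10/2 ≈ 5.000
  cycle 1 → 0 → 1: weight = 12, length = 2, mean = 12/2 ≈ 6.000
Minimum mean = 1.000, attained e.g. along the cycle 0 → 0 with weight 1 and length 1. So λ(A) = 1/1 = 1.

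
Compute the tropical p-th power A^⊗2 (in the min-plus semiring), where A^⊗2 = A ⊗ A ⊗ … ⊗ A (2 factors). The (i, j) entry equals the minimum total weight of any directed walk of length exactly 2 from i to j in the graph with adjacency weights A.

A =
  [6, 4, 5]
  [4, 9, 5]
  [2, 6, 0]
A^⊗2 =
  [7, 10, 5]
  [7, 8, 5]
  [2, 6, 0]

Each entry (A^⊗2)_ij equals the minimum over all length-2 walks i = v_0 → v_1 → … → v_2 = j of Σ_t A[v_t][v_{t+1}]. For example, for (i, j) = (0, 2) we minimise over 3 possible intermediate vertex sequences; the minimum is 5, attained along the walk 0 → 2 → 2.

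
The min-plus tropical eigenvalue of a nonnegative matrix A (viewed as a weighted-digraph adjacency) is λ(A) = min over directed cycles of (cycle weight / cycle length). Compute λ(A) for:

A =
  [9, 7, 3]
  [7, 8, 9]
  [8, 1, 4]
λ(A) = 11/3

Enumerate directed cycles and compute their means (weight / length). Sample:
  cycle 0 → 0: weight = 9, length = 1, mean = 9/1 ≈ 9.000
  cycle 1 → 1: weight = 8, length = 1, mean = 8/1 ≈ 8.000
  cycle 2 → 2: weight = 4, length = 1, mean = 4/1 ≈ 4.000
  cycle 0 → 1 → 0: weight = 14, length = 2, mean = 14/2 ≈ 7.000
  cycle 0 → 2 → 0: weight = 11, length = 2, mean = 11/2 ≈ 5.500
  cycle 1 → 0 → 1: weight = 14, length = 2, mean = 14/2 ≈ 7.000
Minimum mean = 3.667, attained e.g. along the cycle 0 → 2 → 1 → 0 with weight 11 and length 3. So λ(A) = 11/3 = 11/3.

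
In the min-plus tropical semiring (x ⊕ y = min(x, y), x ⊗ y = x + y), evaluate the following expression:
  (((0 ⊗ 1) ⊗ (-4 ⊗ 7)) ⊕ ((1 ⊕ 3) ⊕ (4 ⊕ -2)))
(((0 ⊗ 1) ⊗ (-4 ⊗ 7)) ⊕ ((1 ⊕ 3) ⊕ (4 ⊕ -2))) = -2

Expand innermost to outermost. Recall ⊕ takes the minimum of its arguments and ⊗ takes their sum. Working out the expression (((0 ⊗ 1) ⊗ (-4 ⊗ 7)) ⊕ ((1 ⊕ 3) ⊕ (4 ⊕ -2))) gives -2.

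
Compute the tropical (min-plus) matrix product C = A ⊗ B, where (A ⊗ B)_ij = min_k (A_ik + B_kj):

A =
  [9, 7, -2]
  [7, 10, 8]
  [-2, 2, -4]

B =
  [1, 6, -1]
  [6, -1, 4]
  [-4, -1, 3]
A ⊗ B =
  [-6, -3, 1]
  [4, 7, 6]
  [-8, -5, -3]

Apply the min-plus product entry-by-entry:
  C[0][0] = min over k of (A[0][0] + B[0][0] = 9 + 1 = 10, A[0][1] + B[1][0] = 7 + 6 = 13, A[0][2] + B[2][0] = -2 + -4 = -6) = -6 (attained at k = 2)
  C[0][1] = min over k of (A[0][0] + B[0][1] = 9 + 6 = 15, A[0][1] + B[1][1] = 7 + -1 = 6, A[0][2] + B[2][1] = -2 + -1 = -3) = -3 (attained at k = 2)
  C[0][2] = min over k of (A[0][0] + B[0][2] = 9 + -1 = 8, A[0][1] + B[1][2] = 7 + 4 = 11, A[0][2] + B[2][2] = -2 + 3 = 1) = 1 (attained at k = 2)
  C[1][0] = min over k of (A[1][0] + B[0][0] = 7 + 1 = 8, A[1][1] + B[1][0] = 10 + 6 = 16, A[1][2] + B[2][0] = 8 + -4 = 4) = 4 (attained at k = 2)
  C[1][1] = min over k of (A[1][0] + B[0][1] = 7 + 6 = 13, A[1][1] + B[1][1] = 10 + -1 = 9, A[1][2] + B[2][1] = 8 + -1 = 7) = 7 (attained at k = 2)
  C[1][2] = min over k of (A[1][0] + B[0][2] = 7 + -1 = 6, A[1][1] + B[1][2] = 10 + 4 = 14, A[1][2] + B[2][2] = 8 + 3 = 11) = 6 (attained at k = 0)
  C[2][0] = min over k of (A[2][0] + B[0][0] = -2 + 1 = -1, A[2][1] + B[1][0] = 2 + 6 = 8, A[2][2] + B[2][0] = -4 + -4 = -8) = -8 (attained at k = 2)
  C[2][1] = min over k of (A[2][0] + B[0][1] = -2 + 6 = 4, A[2][1] + B[1][1] = 2 + -1 = 1, A[2][2] + B[2][1] = -4 + -1 = -5) = -5 (attained at k = 2)
  C[2][2] = min over k of (A[2][0] + B[0][2] = -2 + -1 = -3, A[2][1] + B[1][2] = 2 + 4 = 6, A[2][2] + B[2][2] = -4 + 3 = -1) = -3 (attained at k = 0)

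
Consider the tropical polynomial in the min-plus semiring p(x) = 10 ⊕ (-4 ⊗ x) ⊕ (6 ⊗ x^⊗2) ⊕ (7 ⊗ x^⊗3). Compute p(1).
p(1) = -3

A tropical monomial a ⊗ x^⊗i evaluates to a + i · x. Evaluating each term at x = 1:
  Term 0 contributes 10 + 0 · 1 = 10
  Term 1 contributes -4 + 1 · 1 = -3
  Term 2 contributes 6 + 2 · 1 = 8
  Term 3 contributes 7 + 3 · 1 = 10
p(1) = ⊕ of these = min[10, -3, 8, 10] = -3.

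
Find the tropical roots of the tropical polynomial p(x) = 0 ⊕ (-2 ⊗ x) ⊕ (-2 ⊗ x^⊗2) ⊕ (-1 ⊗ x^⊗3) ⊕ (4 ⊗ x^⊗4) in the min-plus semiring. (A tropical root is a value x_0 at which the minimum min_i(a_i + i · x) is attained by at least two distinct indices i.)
Roots: {-5, -1, 0, 2}

Each tropical root is a break point of the lower envelope of the lines y = a_i + i · x (there are 5 lines, with slopes 0, 1, ..., 4). Only the lines that attain the minimum somewhere contribute to roots; other lines are dominated. Here the surviving (envelope) indices are i = 4, i = 3, i = 2, i = 1, i = 0.
Intersections between consecutive envelope lines give the roots: for adjacent envelope indices i < j the intersection is x = (a_i − a_j) / (j − i). Reading off the sorted break points: {-5, -1, 0, 2}.
Verification: at each break x_0, at least two indices attain the minimum of min_i(a_i + i · x_0).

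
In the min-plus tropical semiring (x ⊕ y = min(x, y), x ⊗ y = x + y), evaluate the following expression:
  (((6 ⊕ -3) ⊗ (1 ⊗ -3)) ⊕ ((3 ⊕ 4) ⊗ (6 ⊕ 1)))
(((6 ⊕ -3) ⊗ (1 ⊗ -3)) ⊕ ((3 ⊕ 4) ⊗ (6 ⊕ 1))) = -5

Expand innermost to outermost. Recall ⊕ takes the minimum of its arguments and ⊗ takes their sum. Working out the expression (((6 ⊕ -3) ⊗ (1 ⊗ -3)) ⊕ ((3 ⊕ 4) ⊗ (6 ⊕ 1))) gives -5.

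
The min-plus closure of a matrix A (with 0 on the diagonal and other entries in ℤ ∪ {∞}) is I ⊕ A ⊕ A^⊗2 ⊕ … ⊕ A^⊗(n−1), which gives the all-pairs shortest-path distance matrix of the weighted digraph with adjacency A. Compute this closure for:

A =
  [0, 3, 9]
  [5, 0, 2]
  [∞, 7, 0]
Closure =
  [0, 3, 5]
  [5, 0, 2]
  [12, 7, 0]

This is the Floyd-Warshall all-pairs shortest-path computation. For each intermediate vertex k = 0, 1, …, 2, update dist[i][j] ← min(dist[i][j], dist[i][k] + dist[k][j]). The final matrix gives, for each (i, j), the minimum total weight of any directed path from i to j (possibly empty when i = j).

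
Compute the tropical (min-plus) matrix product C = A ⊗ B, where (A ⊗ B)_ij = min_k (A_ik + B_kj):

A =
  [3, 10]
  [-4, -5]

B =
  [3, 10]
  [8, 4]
A ⊗ B =
  [6, 13]
  [-1, -1]

Apply the min-plus product entry-by-entry:
  C[0][0] = min over k of (A[0][0] + B[0][0] = 3 + 3 = 6, A[0][1] + B[1][0] = 10 + 8 = 18) = 6 (attained at k = 0)
  C[0][1] = min over k of (A[0][0] + B[0][1] = 3 + 10 = 13, A[0][1] + B[1][1] = 10 + 4 = 14) = 13 (attained at k = 0)
  C[1][0] = min over k of (A[1][0] + B[0][0] = -4 + 3 = -1, A[1][1] + B[1][0] = -5 + 8 = 3) = -1 (attained at k = 0)
  C[1][1] = min over k of (A[1][0] + B[0][1] = -4 + 10 = 6, A[1][1] + B[1][1] = -5 + 4 = -1) = -1 (attained at k = 1)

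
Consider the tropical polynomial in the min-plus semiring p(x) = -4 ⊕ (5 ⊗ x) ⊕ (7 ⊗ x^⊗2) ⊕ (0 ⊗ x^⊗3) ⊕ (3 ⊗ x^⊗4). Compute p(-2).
p(-2) = -6

A tropical monomial a ⊗ x^⊗i evaluates to a + i · x. Evaluating each term at x = -2:
  Term 0 contributes -4 + 0 · -2 = -4
  Term 1 contributes 5 + 1 · -2 = 3
  Term 2 contributes 7 + 2 · -2 = 3
  Term 3 contributes 0 + 3 · -2 = -6
  Term 4 contributes 3 + 4 · -2 = -5
p(-2) = ⊕ of these = min[-4, 3, 3, -6, -5] = -6.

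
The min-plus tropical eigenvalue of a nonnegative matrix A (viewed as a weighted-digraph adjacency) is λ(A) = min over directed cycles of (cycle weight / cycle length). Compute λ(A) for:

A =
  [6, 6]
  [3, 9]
λ(A) = 9/2

Enumerate directed cycles and compute their means (weight / length). Sample:
  cycle 0 → 0: weight = 6, length = 1, mean = 6/1 ≈ 6.000
  cycle 1 → 1: weight = 9, length = 1, mean = 9/1 ≈ 9.000
  cycle 0 → 1 → 0: weight = 9, length = 2, mean = 9/2 ≈ 4.500
  cycle 1 → 0 → 1: weight = 9, length = 2, mean = 9/2 ≈ 4.500
Minimum mean = 4.500, attained e.g. along the cycle 0 → 1 → 0 with weight 9 and length 2. So λ(A) = 9/2 = 9/2.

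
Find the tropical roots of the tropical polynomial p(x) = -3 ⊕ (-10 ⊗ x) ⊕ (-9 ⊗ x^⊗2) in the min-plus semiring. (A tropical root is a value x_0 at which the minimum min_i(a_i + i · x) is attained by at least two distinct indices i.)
Roots: {-1, 7}

Each tropical root is a break point of the lower envelope of the lines y = a_i + i · x (there are 3 lines, with slopes 0, 1, ..., 2). Only the lines that attain the minimum somewhere contribute to roots; other lines are dominated. Here the surviving (envelope) indices are i = 2, i = 1, i = 0.
Intersections between consecutive envelope lines give the roots: for adjacent envelope indices i < j the intersection is x = (a_i − a_j) / (j − i). Reading off the sorted break points: {-1, 7}.
Verification: at each break x_0, at least two indices attain the minimum of min_i(a_i + i · x_0).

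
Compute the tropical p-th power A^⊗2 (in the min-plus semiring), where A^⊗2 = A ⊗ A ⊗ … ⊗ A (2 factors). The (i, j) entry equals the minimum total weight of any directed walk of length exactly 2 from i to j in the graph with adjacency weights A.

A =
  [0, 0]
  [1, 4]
A^⊗2 =
  [0, 0]
  [1, 1]

Each entry (A^⊗2)_ij equals the minimum over all length-2 walks i = v_0 → v_1 → … → v_2 = j of Σ_t A[v_t][v_{t+1}]. For example, for (i, j) = (0, 1) we minimise over 2 possible intermediate vertex sequences; the minimum is 0, attained along the walk 0 → 0 → 1.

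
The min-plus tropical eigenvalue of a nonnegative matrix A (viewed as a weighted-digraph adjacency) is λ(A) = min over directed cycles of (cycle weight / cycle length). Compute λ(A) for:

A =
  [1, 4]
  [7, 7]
λ(A) = 1

Enumerate directed cycles and compute their means (weight / length). Sample:
  cycle 0 → 0: weight = 1, length = 1, mean = 1/1 ≈ 1.000
  cycle 1 → 1: weight = 7, length = 1, mean = 7/1 ≈ 7.000
  cycle 0 → 1 → 0: weight = 11, length = 2, mean = 11/2 ≈ 5.500
  cycle 1 → 0 → 1: weight = 11, length = 2, mean = 11/2 ≈ 5.500
Minimum mean = 1.000, attained e.g. along the cycle 0 → 0 with weight 1 and length 1. So λ(A) = 1/1 = 1.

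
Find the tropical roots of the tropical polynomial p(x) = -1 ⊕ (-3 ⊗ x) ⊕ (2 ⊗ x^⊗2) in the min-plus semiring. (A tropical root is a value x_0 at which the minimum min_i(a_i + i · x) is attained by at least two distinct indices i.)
Roots: {-5, 2}

Each tropical root is a break point of the lower envelope of the lines y = a_i + i · x (there are 3 lines, with slopes 0, 1, ..., 2). Only the lines that attain the minimum somewhere contribute to roots; other lines are dominated. Here the surviving (envelope) indices are i = 2, i = 1, i = 0.
Intersections between consecutive envelope lines give the roots: for adjacent envelope indices i < j the intersection is x = (a_i − a_j) / (j − i). Reading off the sorted break points: {-5, 2}.
Verification: at each break x_0, at least two indices attain the minimum of min_i(a_i + i · x_0).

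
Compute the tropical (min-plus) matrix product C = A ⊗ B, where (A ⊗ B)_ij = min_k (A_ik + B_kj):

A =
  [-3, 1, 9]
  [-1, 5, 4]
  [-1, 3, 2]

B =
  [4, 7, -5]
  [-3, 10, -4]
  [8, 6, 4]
A ⊗ B =
  [-2, 4, -8]
  [2, 6, -6]
  [0, 6, -6]

Apply the min-plus product entry-by-entry:
  C[0][0] = min over k of (A[0][0] + B[0][0] = -3 + 4 = 1, A[0][1] + B[1][0] = 1 + -3 = -2, A[0][2] + B[2][0] = 9 + 8 = 17) = -2 (attained at k = 1)
  C[0][1] = min over k of (A[0][0] + B[0][1] = -3 + 7 = 4, A[0][1] + B[1][1] = 1 + 10 = 11, A[0][2] + B[2][1] = 9 + 6 = 15) = 4 (attained at k = 0)
  C[0][2] = min over k of (A[0][0] + B[0][2] = -3 + -5 = -8, A[0][1] + B[1][2] = 1 + -4 = -3, A[0][2] + B[2][2] = 9 + 4 = 13) = -8 (attained at k = 0)
  C[1][0] = min over k of (A[1][0] + B[0][0] = -1 + 4 = 3, A[1][1] + B[1][0] = 5 + -3 = 2, A[1][2] + B[2][0] = 4 + 8 = 12) = 2 (attained at k = 1)
  C[1][1] = min over k of (A[1][0] + B[0][1] = -1 + 7 = 6, A[1][1] + B[1][1] = 5 + 10 = 15, A[1][2] + B[2][1] = 4 + 6 = 10) = 6 (attained at k = 0)
  C[1][2] = min over k of (A[1][0] + B[0][2] = -1 + -5 = -6, A[1][1] + B[1][2] = 5 + -4 = 1, A[1][2] + B[2][2] = 4 + 4 = 8) = -6 (attained at k = 0)
  C[2][0] = min over k of (A[2][0] + B[0][0] = -1 + 4 = 3, A[2][1] + B[1][0] = 3 + -3 = 0, A[2][2] + B[2][0] = 2 + 8 = 10) = 0 (attained at k = 1)
  C[2][1] = min over k of (A[2][0] + B[0][1] = -1 + 7 = 6, A[2][1] + B[1][1] = 3 + 10 = 13, A[2][2] + B[2][1] = 2 + 6 = 8) = 6 (attained at k = 0)
  C[2][2] = min over k of (A[2][0] + B[0][2] = -1 + -5 = -6, A[2][1] + B[1][2] = 3 + -4 = -1, A[2][2] + B[2][2] = 2 + 4 = 6) = -6 (attained at k = 0)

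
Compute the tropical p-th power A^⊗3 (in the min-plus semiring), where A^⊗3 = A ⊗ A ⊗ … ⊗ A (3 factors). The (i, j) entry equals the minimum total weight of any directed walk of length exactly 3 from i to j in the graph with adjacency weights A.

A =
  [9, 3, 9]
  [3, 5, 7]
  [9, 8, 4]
A^⊗3 =
  [11, 9, 14]
  [9, 11, 13]
  [15, 14, 12]

Each entry (A^⊗3)_ij equals the minimum over all length-3 walks i = v_0 → v_1 → … → v_3 = j of Σ_t A[v_t][v_{t+1}]. For example, for (i, j) = (0, 2) we minimise over 9 possible intermediate vertex sequences; the minimum is 14, attained along the walk 0 → 1 → 2 → 2.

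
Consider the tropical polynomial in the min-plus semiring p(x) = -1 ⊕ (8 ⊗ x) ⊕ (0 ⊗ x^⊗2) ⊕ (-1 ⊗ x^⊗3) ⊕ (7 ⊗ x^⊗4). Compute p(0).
p(0) = -1

A tropical monomial a ⊗ x^⊗i evaluates to a + i · x. Evaluating each term at x = 0:
  Term 0 contributes -1 + 0 · 0 = -1
  Term 1 contributes 8 + 1 · 0 = 8
  Term 2 contributes 0 + 2 · 0 = 0
  Term 3 contributes -1 + 3 · 0 = -1
  Term 4 contributes 7 + 4 · 0 = 7
p(0) = ⊕ of these = min[-1, 8, 0, -1, 7] = -1.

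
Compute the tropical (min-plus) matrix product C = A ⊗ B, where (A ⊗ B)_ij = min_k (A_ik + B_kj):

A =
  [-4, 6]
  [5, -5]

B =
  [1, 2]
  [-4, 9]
A ⊗ B =
  [-3, -2]
  [-9, 4]

Apply the min-plus product entry-by-entry:
  C[0][0] = min over k of (A[0][0] + B[0][0] = -4 + 1 = -3, A[0][1] + B[1][0] = 6 + -4 = 2) = -3 (attained at k = 0)
  C[0][1] = min over k of (A[0][0] + B[0][1] = -4 + 2 = -2, A[0][1] + B[1][1] = 6 + 9 = 15) = -2 (attained at k = 0)
  C[1][0] = min over k of (A[1][0] + B[0][0] = 5 + 1 = 6, A[1][1] + B[1][0] = -5 + -4 = -9) = -9 (attained at k = 1)
  C[1][1] = min over k of (A[1][0] + B[0][1] = 5 + 2 = 7, A[1][1] + B[1][1] = -5 + 9 = 4) = 4 (attained at k = 1)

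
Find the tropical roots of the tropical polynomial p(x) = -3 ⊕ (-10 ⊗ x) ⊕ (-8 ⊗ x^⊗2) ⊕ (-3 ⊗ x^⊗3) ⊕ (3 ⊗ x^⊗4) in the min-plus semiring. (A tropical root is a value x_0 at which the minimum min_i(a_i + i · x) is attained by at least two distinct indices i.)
Roots: {-6, -5, -2, 7}

Each tropical root is a break point of the lower envelope of the lines y = a_i + i · x (there are 5 lines, with slopes 0, 1, ..., 4). Only the lines that attain the minimum somewhere contribute to roots; other lines are dominated. Here the surviving (envelope) indices are i = 4, i = 3, i = 2, i = 1, i = 0.
Intersections between consecutive envelope lines give the roots: for adjacent envelope indices i < j the intersection is x = (a_i − a_j) / (j − i). Reading off the sorted break points: {-6, -5, -2, 7}.
Verification: at each break x_0, at least two indices attain the minimum of min_i(a_i + i · x_0).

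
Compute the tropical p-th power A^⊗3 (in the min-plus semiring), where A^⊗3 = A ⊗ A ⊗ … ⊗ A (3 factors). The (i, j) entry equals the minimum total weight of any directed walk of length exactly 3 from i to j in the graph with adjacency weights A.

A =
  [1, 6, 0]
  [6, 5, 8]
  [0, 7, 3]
A^⊗3 =
  [1, 6, 0]
  [6, 13, 7]
  [0, 7, 1]

Each entry (A^⊗3)_ij equals the minimum over all length-3 walks i = v_0 → v_1 → … → v_3 = j of Σ_t A[v_t][v_{t+1}]. For example, for (i, j) = (0, 2) we minimise over 9 possible intermediate vertex sequences; the minimum is 0, attained along the walk 0 → 2 → 0 → 2.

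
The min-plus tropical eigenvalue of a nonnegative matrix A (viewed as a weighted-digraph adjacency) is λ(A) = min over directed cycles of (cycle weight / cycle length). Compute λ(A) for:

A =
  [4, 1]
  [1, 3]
λ(A) = 1

Enumerate directed cycles and compute their means (weight / length). Sample:
  cycle 0 → 0: weight = 4, length = 1, mean = 4/1 ≈ 4.000
  cycle 1 → 1: weight = 3, length = 1, mean = 3/1 ≈ 3.000
  cycle 0 → 1 → 0: weight = 2, length = 2, mean = 2/2 ≈ 1.000
  cycle 1 → 0 → 1: weight = 2, length = 2, mean = 2/2 ≈ 1.000
Minimum mean = 1.000, attained e.g. along the cycle 0 → 1 → 0 with weight 2 and length 2. So λ(A) = 2/2 = 1.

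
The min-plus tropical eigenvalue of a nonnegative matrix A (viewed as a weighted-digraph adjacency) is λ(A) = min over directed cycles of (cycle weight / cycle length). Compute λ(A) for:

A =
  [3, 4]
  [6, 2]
λ(A) = 2

Enumerate directed cycles and compute their means (weight / length). Sample:
  cycle 0 → 0: weight = 3, length = 1, mean = 3/1 ≈ 3.000
  cycle 1 → 1: weight = 2, length = 1, mean = 2/1 ≈ 2.000
  cycle 0 → 1 → 0: weight = 10, length = 2, mean = 10/2 ≈ 5.000
  cycle 1 → 0 → 1: weight = 10, length = 2, mean = 10/2 ≈ 5.000
Minimum mean = 2.000, attained e.g. along the cycle 1 → 1 with weight 2 and length 1. So λ(A) = 2/1 = 2.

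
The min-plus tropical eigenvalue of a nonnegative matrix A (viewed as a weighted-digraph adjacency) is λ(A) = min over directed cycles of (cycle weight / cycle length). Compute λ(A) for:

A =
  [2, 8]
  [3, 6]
λ(A) = 2

Enumerate directed cycles and compute their means (weight / length). Sample:
  cycle 0 → 0: weight = 2, length = 1, mean = 2/1 ≈ 2.000
  cycle 1 → 1: weight = 6, length = 1, mean = 6/1 ≈ 6.000
  cycle 0 → 1 → 0: weight = 11, length = 2, mean = 11/2 ≈ 5.500
  cycle 1 → 0 → 1: weight = 11, length = 2, mean = 11/2 ≈ 5.500
Minimum mean = 2.000, attained e.g. along the cycle 0 → 0 with weight 2 and length 1. So λ(A) = 2/1 = 2.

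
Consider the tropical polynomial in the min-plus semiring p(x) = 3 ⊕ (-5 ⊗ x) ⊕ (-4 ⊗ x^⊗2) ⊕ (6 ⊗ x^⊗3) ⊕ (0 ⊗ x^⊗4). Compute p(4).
p(4) = -1

A tropical monomial a ⊗ x^⊗i evaluates to a + i · x. Evaluating each term at x = 4:
  Term 0 contributes 3 + 0 · 4 = 3
  Term 1 contributes -5 + 1 · 4 = -1
  Term 2 contributes -4 + 2 · 4 = 4
  Term 3 contributes 6 + 3 · 4 = 18
  Term 4 contributes 0 + 4 · 4 = 16
p(4) = ⊕ of these = min[3, -1, 4, 18, 16] = -1.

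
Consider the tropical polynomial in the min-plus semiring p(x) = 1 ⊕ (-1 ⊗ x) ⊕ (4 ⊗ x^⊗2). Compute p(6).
p(6) = 1

A tropical monomial a ⊗ x^⊗i evaluates to a + i · x. Evaluating each term at x = 6:
  Term 0 contributes 1 + 0 · 6 = 1
  Term 1 contributes -1 + 1 · 6 = 5
  Term 2 contributes 4 + 2 · 6 = 16
p(6) = ⊕ of these = min[1, 5, 16] = 1.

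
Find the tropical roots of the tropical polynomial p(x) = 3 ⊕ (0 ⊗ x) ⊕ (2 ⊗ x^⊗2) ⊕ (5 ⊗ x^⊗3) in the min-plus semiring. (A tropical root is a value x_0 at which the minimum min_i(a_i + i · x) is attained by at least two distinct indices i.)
Roots: {-3, -2, 3}

Each tropical root is a break point of the lower envelope of the lines y = a_i + i · x (there are 4 lines, with slopes 0, 1, ..., 3). Only the lines that attain the minimum somewhere contribute to roots; other lines are dominated. Here the surviving (envelope) indices are i = 3, i = 2, i = 1, i = 0.
Intersections between consecutive envelope lines give the roots: for adjacent envelope indices i < j the intersection is x = (a_i − a_j) / (j − i). Reading off the sorted break points: {-3, -2, 3}.
Verification: at each break x_0, at least two indices attain the minimum of min_i(a_i + i · x_0).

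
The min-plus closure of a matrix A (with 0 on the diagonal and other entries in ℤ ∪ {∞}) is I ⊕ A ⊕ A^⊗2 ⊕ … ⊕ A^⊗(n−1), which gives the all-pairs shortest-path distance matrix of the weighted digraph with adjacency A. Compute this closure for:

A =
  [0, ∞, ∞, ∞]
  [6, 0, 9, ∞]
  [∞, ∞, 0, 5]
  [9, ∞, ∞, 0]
Closure =
  [0, ∞, ∞, ∞]
  [6, 0, 9, 14]
  [14, ∞, 0, 5]
  [9, ∞, ∞, 0]

This is the Floyd-Warshall all-pairs shortest-path computation. For each intermediate vertex k = 0, 1, …, 3, update dist[i][j] ← min(dist[i][j], dist[i][k] + dist[k][j]). The final matrix gives, for each (i, j), the minimum total weight of any directed path from i to j (possibly empty when i = j).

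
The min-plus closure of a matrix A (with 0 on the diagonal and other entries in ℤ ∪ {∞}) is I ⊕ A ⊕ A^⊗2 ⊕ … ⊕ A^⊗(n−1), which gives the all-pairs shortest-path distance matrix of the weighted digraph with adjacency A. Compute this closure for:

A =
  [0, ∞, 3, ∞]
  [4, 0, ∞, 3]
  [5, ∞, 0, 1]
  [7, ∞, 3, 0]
Closure =
  [0, ∞, 3, 4]
  [4, 0, 6, 3]
  [5, ∞, 0, 1]
  [7, ∞, 3, 0]

This is the Floyd-Warshall all-pairs shortest-path computation. For each intermediate vertex k = 0, 1, …, 3, update dist[i][j] ← min(dist[i][j], dist[i][k] + dist[k][j]). The final matrix gives, for each (i, j), the minimum total weight of any directed path from i to j (possibly empty when i = j).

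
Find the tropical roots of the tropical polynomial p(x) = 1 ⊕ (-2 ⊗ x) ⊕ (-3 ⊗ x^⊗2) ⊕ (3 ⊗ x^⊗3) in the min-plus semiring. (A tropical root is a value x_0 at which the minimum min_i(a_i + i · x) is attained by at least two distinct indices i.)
Roots: {-6, 1, 3}

Each tropical root is a break point of the lower envelope of the lines y = a_i + i · x (there are 4 lines, with slopes 0, 1, ..., 3). Only the lines that attain the minimum somewhere contribute to roots; other lines are dominated. Here the surviving (envelope) indices are i = 3, i = 2, i = 1, i = 0.
Intersections between consecutive envelope lines give the roots: for adjacent envelope indices i < j the intersection is x = (a_i − a_j) / (j − i). Reading off the sorted break points: {-6, 1, 3}.
Verification: at each break x_0, at least two indices attain the minimum of min_i(a_i + i · x_0).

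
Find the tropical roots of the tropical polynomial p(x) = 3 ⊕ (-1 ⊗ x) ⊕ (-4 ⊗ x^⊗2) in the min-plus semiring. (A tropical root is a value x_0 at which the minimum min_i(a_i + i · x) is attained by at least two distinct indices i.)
Roots: {3, 4}

Each tropical root is a break point of the lower envelope of the lines y = a_i + i · x (there are 3 lines, with slopes 0, 1, ..., 2). Only the lines that attain the minimum somewhere contribute to roots; other lines are dominated. Here the surviving (envelope) indices are i = 2, i = 1, i = 0.
Intersections between consecutive envelope lines give the roots: for adjacent envelope indices i < j the intersection is x = (a_i − a_j) / (j − i). Reading off the sorted break points: {3, 4}.
Verification: at each break x_0, at least two indices attain the minimum of min_i(a_i + i · x_0).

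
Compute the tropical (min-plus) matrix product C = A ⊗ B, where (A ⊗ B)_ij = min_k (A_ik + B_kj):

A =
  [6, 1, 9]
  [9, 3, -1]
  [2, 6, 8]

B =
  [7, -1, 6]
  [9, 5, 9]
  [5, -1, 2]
A ⊗ B =
  [10, 5, 10]
  [4, -2, 1]
  [9, 1, 8]

Apply the min-plus product entry-by-entry:
  C[0][0] = min over k of (A[0][0] + B[0][0] = 6 + 7 = 13, A[0][1] + B[1][0] = 1 + 9 = 10, A[0][2] + B[2][0] = 9 + 5 = 14) = 10 (attained at k = 1)
  C[0][1] = min over k of (A[0][0] + B[0][1] = 6 + -1 = 5, A[0][1] + B[1][1] = 1 + 5 = 6, A[0][2] + B[2][1] = 9 + -1 = 8) = 5 (attained at k = 0)
  C[0][2] = min over k of (A[0][0] + B[0][2] = 6 + 6 = 12, A[0][1] + B[1][2] = 1 + 9 = 10, A[0][2] + B[2][2] = 9 + 2 = 11) = 10 (attained at k = 1)
  C[1][0] = min over k of (A[1][0] + B[0][0] = 9 + 7 = 16, A[1][1] + B[1][0] = 3 + 9 = 12, A[1][2] + B[2][0] = -1 + 5 = 4) = 4 (attained at k = 2)
  C[1][1] = min over k of (A[1][0] + B[0][1] = 9 + -1 = 8, A[1][1] + B[1][1] = 3 + 5 = 8, A[1][2] + B[2][1] = -1 + -1 = -2) = -2 (attained at k = 2)
  C[1][2] = min over k of (A[1][0] + B[0][2] = 9 + 6 = 15, A[1][1] + B[1][2] = 3 + 9 = 12, A[1][2] + B[2][2] = -1 + 2 = 1) = 1 (attained at k = 2)
  C[2][0] = min over k of (A[2][0] + B[0][0] = 2 + 7 = 9, A[2][1] + B[1][0] = 6 + 9 = 15, A[2][2] + B[2][0] = 8 + 5 = 13) = 9 (attained at k = 0)
  C[2][1] = min over k of (A[2][0] + B[0][1] = 2 + -1 = 1, A[2][1] + B[1][1] = 6 + 5 = 11, A[2][2] + B[2][1] = 8 + -1 = 7) = 1 (attained at k = 0)
  C[2][2] = min over k of (A[2][0] + B[0][2] = 2 + 6 = 8, A[2][1] + B[1][2] = 6 + 9 = 15, A[2][2] + B[2][2] = 8 + 2 = 10) = 8 (attained at k = 0)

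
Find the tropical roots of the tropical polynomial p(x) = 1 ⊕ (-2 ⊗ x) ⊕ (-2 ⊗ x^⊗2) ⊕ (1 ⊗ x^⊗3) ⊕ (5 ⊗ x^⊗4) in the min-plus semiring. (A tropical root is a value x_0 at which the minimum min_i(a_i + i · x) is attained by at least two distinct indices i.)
Roots: {-4, -3, 0, 3}

Each tropical root is a break point of the lower envelope of the lines y = a_i + i · x (there are 5 lines, with slopes 0, 1, ..., 4). Only the lines that attain the minimum somewhere contribute to roots; other lines are dominated. Here the surviving (envelope) indices are i = 4, i = 3, i = 2, i = 1, i = 0.
Intersections between consecutive envelope lines give the roots: for adjacent envelope indices i < j the intersection is x = (a_i − a_j) / (j − i). Reading off the sorted break points: {-4, -3, 0, 3}.
Verification: at each break x_0, at least two indices attain the minimum of min_i(a_i + i · x_0).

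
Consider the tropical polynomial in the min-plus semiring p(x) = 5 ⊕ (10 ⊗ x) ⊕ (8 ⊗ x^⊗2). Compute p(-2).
p(-2) = 4

A tropical monomial a ⊗ x^⊗i evaluates to a + i · x. Evaluating each term at x = -2:
  Term 0 contributes 5 + 0 · -2 = 5
  Term 1 contributes 10 + 1 · -2 = 8
  Term 2 contributes 8 + 2 · -2 = 4
p(-2) = ⊕ of these = min[5, 8, 4] = 4.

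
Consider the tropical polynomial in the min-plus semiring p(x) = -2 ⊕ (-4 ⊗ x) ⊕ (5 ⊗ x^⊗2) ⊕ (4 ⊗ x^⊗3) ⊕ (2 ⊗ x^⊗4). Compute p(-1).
p(-1) = -5

A tropical monomial a ⊗ x^⊗i evaluates to a + i · x. Evaluating each term at x = -1:
  Term 0 contributes -2 + 0 · -1 = -2
  Term 1 contributes -4 + 1 · -1 = -5
  Term 2 contributes 5 + 2 · -1 = 3
  Term 3 contributes 4 + 3 · -1 = 1
  Term 4 contributes 2 + 4 · -1 = -2
p(-1) = ⊕ of these = min[-2, -5, 3, 1, -2] = -5.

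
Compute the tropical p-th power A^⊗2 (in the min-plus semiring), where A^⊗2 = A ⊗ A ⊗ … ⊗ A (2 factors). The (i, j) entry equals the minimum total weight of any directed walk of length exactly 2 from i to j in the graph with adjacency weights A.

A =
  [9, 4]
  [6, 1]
A^⊗2 =
  [10, 5]
  [7, 2]

Each entry (A^⊗2)_ij equals the minimum over all length-2 walks i = v_0 → v_1 → … → v_2 = j of Σ_t A[v_t][v_{t+1}]. For example, for (i, j) = (0, 1) we minimise over 2 possible intermediate vertex sequences; the minimum is 5, attained along the walk 0 → 1 → 1.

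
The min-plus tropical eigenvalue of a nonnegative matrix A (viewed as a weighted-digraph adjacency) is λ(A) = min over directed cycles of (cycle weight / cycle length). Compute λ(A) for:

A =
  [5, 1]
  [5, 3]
λ(A) = 3

Enumerate directed cycles and compute their means (weight / length). Sample:
  cycle 0 → 0: weight = 5, length = 1, mean = 5/1 ≈ 5.000
  cycle 1 → 1: weight = 3, length = 1, mean = 3/1 ≈ 3.000
  cycle 0 → 1 → 0: weight = 6, length = 2, mean = 6/2 ≈ 3.000
  cycle 1 → 0 → 1: weight = 6, length = 2, mean = 6/2 ≈ 3.000
Minimum mean = 3.000, attained e.g. along the cycle 1 → 1 with weight 3 and length 1. So λ(A) = 3/1 = 3.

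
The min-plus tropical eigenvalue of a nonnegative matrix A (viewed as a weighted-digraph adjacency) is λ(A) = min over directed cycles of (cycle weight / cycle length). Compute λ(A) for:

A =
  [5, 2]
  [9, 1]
λ(A) = 1

Enumerate directed cycles and compute their means (weight / length). Sample:
  cycle 0 → 0: weight = 5, length = 1, mean = 5/1 ≈ 5.000
  cycle 1 → 1: weight = 1, length = 1, mean = 1/1 ≈ 1.000
  cycle 0 → 1 → 0: weight = 11, length = 2, mean = 11/2 ≈ 5.500
  cycle 1 → 0 → 1: weight = 11, length = 2, mean = 11/2 ≈ 5.500
Minimum mean = 1.000, attained e.g. along the cycle 1 → 1 with weight 1 and length 1. So λ(A) = 1/1 = 1.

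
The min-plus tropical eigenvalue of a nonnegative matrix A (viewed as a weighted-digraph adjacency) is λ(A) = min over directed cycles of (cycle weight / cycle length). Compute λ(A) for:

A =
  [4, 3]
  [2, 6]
λ(A) = 5/2

Enumerate directed cycles and compute their means (weight / length). Sample:
  cycle 0 → 0: weight = 4, length = 1, mean = 4/1 ≈ 4.000
  cycle 1 → 1: weight = 6, length = 1, mean = 6/1 ≈ 6.000
  cycle 0 → 1 → 0: weight = 5, length = 2, mean = 5/2 ≈ 2.500
  cycle 1 → 0 → 1: weight = 5, length = 2, mean = 5/2 ≈ 2.500
Minimum mean = 2.500, attained e.g. along the cycle 0 → 1 → 0 with weight 5 and length 2. So λ(A) = 5/2 = 5/2.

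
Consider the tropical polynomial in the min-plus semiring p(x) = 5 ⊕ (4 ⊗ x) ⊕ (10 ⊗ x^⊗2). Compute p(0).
p(0) = 4

A tropical monomial a ⊗ x^⊗i evaluates to a + i · x. Evaluating each term at x = 0:
  Term 0 contributes 5 + 0 · 0 = 5
  Term 1 contributes 4 + 1 · 0 = 4
  Term 2 contributes 10 + 2 · 0 = 10
p(0) = ⊕ of these = min[5, 4, 10] = 4.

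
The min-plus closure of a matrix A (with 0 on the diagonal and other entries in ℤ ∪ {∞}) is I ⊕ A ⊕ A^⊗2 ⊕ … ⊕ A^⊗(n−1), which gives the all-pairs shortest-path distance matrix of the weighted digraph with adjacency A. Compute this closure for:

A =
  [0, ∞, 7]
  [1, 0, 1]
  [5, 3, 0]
Closure =
  [0, 10, 7]
  [1, 0, 1]
  [4, 3, 0]

This is the Floyd-Warshall all-pairs shortest-path computation. For each intermediate vertex k = 0, 1, …, 2, update dist[i][j] ← min(dist[i][j], dist[i][k] + dist[k][j]). The final matrix gives, for each (i, j), the minimum total weight of any directed path from i to j (possibly empty when i = j).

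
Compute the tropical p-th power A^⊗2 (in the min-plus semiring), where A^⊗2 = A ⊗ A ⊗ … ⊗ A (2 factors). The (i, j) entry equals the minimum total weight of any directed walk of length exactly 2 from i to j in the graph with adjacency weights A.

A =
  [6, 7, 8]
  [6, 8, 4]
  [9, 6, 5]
A^⊗2 =
  [12, 13, 11]
  [12, 10, 9]
  [12, 11, 10]

Each entry (A^⊗2)_ij equals the minimum over all length-2 walks i = v_0 → v_1 → … → v_2 = j of Σ_t A[v_t][v_{t+1}]. For example, for (i, j) = (0, 2) we minimise over 3 possible intermediate vertex sequences; the minimum is 11, attained along the walk 0 → 1 → 2.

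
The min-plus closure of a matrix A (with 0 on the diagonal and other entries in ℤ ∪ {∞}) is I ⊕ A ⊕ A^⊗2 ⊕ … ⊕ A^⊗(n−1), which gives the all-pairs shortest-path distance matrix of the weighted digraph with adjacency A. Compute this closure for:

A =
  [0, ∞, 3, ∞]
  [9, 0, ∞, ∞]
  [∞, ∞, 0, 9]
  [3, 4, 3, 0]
Closure =
  [0, 16, 3, 12]
  [9, 0, 12, 21]
  [12, 13, 0, 9]
  [3, 4, 3, 0]

This is the Floyd-Warshall all-pairs shortest-path computation. For each intermediate vertex k = 0, 1, …, 3, update dist[i][j] ← min(dist[i][j], dist[i][k] + dist[k][j]). The final matrix gives, for each (i, j), the minimum total weight of any directed path from i to j (possibly empty when i = j).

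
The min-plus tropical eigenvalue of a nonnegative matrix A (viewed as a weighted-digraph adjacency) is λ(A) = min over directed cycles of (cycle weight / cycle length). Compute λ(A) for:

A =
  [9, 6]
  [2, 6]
λ(A) = 4

Enumerate directed cycles and compute their means (weight / length). Sample:
  cycle 0 → 0: weight = 9, length = 1, mean = 9/1 ≈ 9.000
  cycle 1 → 1: weight = 6, length = 1, mean = 6/1 ≈ 6.000
  cycle 0 → 1 → 0: weight = 8, length = 2, mean = 8/2 ≈ 4.000
  cycle 1 → 0 → 1: weight = 8, length = 2, mean = 8/2 ≈ 4.000
Minimum mean = 4.000, attained e.g. along the cycle 0 → 1 → 0 with weight 8 and length 2. So λ(A) = 8/2 = 4.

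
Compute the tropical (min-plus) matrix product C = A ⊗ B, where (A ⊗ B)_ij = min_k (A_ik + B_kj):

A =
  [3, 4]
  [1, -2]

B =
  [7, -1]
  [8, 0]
A ⊗ B =
  [10, 2]
  [6, -2]

Apply the min-plus product entry-by-entry:
  C[0][0] = min over k of (A[0][0] + B[0][0] = 3 + 7 = 10, A[0][1] + B[1][0] = 4 + 8 = 12) = 10 (attained at k = 0)
  C[0][1] = min over k of (A[0][0] + B[0][1] = 3 + -1 = 2, A[0][1] + B[1][1] = 4 + 0 = 4) = 2 (attained at k = 0)
  C[1][0] = min over k of (A[1][0] + B[0][0] = 1 + 7 = 8, A[1][1] + B[1][0] = -2 + 8 = 6) = 6 (attained at k = 1)
  C[1][1] = min over k of (A[1][0] + B[0][1] = 1 + -1 = 0, A[1][1] + B[1][1] = -2 + 0 = -2) = -2 (attained at k = 1)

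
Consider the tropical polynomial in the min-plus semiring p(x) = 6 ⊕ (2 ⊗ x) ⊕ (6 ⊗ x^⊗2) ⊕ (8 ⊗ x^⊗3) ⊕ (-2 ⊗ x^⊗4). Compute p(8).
p(8) = 6

A tropical monomial a ⊗ x^⊗i evaluates to a + i · x. Evaluating each term at x = 8:
  Term 0 contributes 6 + 0 · 8 = 6
  Term 1 contributes 2 + 1 · 8 = 10
  Term 2 contributes 6 + 2 · 8 = 22
  Term 3 contributes 8 + 3 · 8 = 32
  Term 4 contributes -2 + 4 · 8 = 30
p(8) = ⊕ of these = min[6, 10, 22, 32, 30] = 6.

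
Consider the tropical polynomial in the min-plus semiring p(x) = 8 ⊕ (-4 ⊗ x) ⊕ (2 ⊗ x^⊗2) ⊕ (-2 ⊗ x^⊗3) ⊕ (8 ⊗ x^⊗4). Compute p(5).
p(5) = 1

A tropical monomial a ⊗ x^⊗i evaluates to a + i · x. Evaluating each term at x = 5:
  Term 0 contributes 8 + 0 · 5 = 8
  Term 1 contributes -4 + 1 · 5 = 1
  Term 2 contributes 2 + 2 · 5 = 12
  Term 3 contributes -2 + 3 · 5 = 13
  Term 4 contributes 8 + 4 · 5 = 28
p(5) = ⊕ of these = min[8, 1, 12, 13, 28] = 1.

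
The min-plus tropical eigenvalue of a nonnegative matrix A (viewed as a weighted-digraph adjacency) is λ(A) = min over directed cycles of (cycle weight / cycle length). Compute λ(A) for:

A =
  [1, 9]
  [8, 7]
λ(A) = 1

Enumerate directed cycles and compute their means (weight / length). Sample:
  cycle 0 → 0: weight = 1, length = 1, mean = 1/1 ≈ 1.000
  cycle 1 → 1: weight = 7, length = 1, mean = 7/1 ≈ 7.000
  cycle 0 → 1 → 0: weight = 17, length = 2, mean = 17/2 ≈ 8.500
  cycle 1 → 0 → 1: weight = 17, length = 2, mean = 17/2 ≈ 8.500
Minimum mean = 1.000, attained e.g. along the cycle 0 → 0 with weight 1 and length 1. So λ(A) = 1/1 = 1.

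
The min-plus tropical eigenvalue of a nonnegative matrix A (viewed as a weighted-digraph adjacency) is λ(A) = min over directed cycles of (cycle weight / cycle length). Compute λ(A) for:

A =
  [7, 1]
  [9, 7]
λ(A) = 5

Enumerate directed cycles and compute their means (weight / length). Sample:
  cycle 0 → 0: weight = 7, length = 1, mean = 7/1 ≈ 7.000
  cycle 1 → 1: weight = 7, length = 1, mean = 7/1 ≈ 7.000
  cycle 0 → 1 → 0: weight = 10, length = 2, mean = 10/2 ≈ 5.000
  cycle 1 → 0 → 1: weight = 10, length = 2, mean = 10/2 ≈ 5.000
Minimum mean = 5.000, attained e.g. along the cycle 0 → 1 → 0 with weight 10 and length 2. So λ(A) = 10/2 = 5.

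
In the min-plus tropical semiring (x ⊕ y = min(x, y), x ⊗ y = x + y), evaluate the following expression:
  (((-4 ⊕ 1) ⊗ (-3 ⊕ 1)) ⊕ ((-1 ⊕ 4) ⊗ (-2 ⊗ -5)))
(((-4 ⊕ 1) ⊗ (-3 ⊕ 1)) ⊕ ((-1 ⊕ 4) ⊗ (-2 ⊗ -5))) = -8

Expand innermost to outermost. Recall ⊕ takes the minimum of its arguments and ⊗ takes their sum. Working out the expression (((-4 ⊕ 1) ⊗ (-3 ⊕ 1)) ⊕ ((-1 ⊕ 4) ⊗ (-2 ⊗ -5))) gives -8.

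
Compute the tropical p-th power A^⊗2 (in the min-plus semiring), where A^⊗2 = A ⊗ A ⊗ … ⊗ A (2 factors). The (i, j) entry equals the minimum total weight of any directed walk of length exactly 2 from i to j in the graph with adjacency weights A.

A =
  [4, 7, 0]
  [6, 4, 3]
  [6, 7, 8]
A^⊗2 =
  [6, 7, 4]
  [9, 8, 6]
  [10, 11, 6]

Each entry (A^⊗2)_ij equals the minimum over all length-2 walks i = v_0 → v_1 → … → v_2 = j of Σ_t A[v_t][v_{t+1}]. For example, for (i, j) = (0, 2) we minimise over 3 possible intermediate vertex sequences; the minimum is 4, attained along the walk 0 → 0 → 2.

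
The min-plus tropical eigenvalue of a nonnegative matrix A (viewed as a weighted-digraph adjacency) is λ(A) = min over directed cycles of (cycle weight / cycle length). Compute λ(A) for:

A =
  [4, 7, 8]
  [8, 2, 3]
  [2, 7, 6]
λ(A) = 2

Enumerate directed cycles and compute their means (weight / length). Sample:
  cycle 0 → 0: weight = 4, length = 1, mean = 4/1 ≈ 4.000
  cycle 1 → 1: weight = 2, length = 1, mean = 2/1 ≈ 2.000
  cycle 2 → 2: weight = 6, length = 1, mean = 6/1 ≈ 6.000
  cycle 0 → 1 → 0: weight = 15, length = 2, mean = 15/2 ≈ 7.500
  cycle 0 → 2 → 0: weight = 10, length = 2, mean = 10/2 ≈ 5.000
  cycle 1 → 0 → 1: weight = 15, length = 2, mean = 15/2 ≈ 7.500
Minimum mean = 2.000, attained e.g. along the cycle 1 → 1 with weight 2 and length 1. So λ(A) = 2/1 = 2.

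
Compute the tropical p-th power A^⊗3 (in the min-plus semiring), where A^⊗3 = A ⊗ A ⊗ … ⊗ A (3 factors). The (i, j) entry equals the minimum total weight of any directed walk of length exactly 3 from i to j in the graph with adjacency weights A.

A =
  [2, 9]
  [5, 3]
A^⊗3 =
  [6, 13]
  [9, 9]

Each entry (A^⊗3)_ij equals the minimum over all length-3 walks i = v_0 → v_1 → … → v_3 = j of Σ_t A[v_t][v_{t+1}]. For example, for (i, j) = (0, 1) we minimise over 4 possible intermediate vertex sequences; the minimum is 13, attained along the walk 0 → 0 → 0 → 1.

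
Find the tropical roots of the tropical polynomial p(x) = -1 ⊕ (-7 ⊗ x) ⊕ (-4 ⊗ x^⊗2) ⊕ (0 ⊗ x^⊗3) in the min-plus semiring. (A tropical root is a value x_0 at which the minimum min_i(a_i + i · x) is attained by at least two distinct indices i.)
Roots: {-4, -3, 6}

Each tropical root is a break point of the lower envelope of the lines y = a_i + i · x (there are 4 lines, with slopes 0, 1, ..., 3). Only the lines that attain the minimum somewhere contribute to roots; other lines are dominated. Here the surviving (envelope) indices are i = 3, i = 2, i = 1, i = 0.
Intersections between consecutive envelope lines give the roots: for adjacent envelope indices i < j the intersection is x = (a_i − a_j) / (j − i). Reading off the sorted break points: {-4, -3, 6}.
Verification: at each break x_0, at least two indices attain the minimum of min_i(a_i + i · x_0).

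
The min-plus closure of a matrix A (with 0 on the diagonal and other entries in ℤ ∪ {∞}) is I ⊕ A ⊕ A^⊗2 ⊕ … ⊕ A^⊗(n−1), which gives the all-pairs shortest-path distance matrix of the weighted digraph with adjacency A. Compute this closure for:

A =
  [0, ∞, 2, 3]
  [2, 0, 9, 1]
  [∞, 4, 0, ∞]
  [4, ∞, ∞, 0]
Closure =
  [0, 6, 2, 3]
  [2, 0, 4, 1]
  [6, 4, 0, 5]
  [4, 10, 6, 0]

This is the Floyd-Warshall all-pairs shortest-path computation. For each intermediate vertex k = 0, 1, …, 3, update dist[i][j] ← min(dist[i][j], dist[i][k] + dist[k][j]). The final matrix gives, for each (i, j), the minimum total weight of any directed path from i to j (possibly empty when i = j).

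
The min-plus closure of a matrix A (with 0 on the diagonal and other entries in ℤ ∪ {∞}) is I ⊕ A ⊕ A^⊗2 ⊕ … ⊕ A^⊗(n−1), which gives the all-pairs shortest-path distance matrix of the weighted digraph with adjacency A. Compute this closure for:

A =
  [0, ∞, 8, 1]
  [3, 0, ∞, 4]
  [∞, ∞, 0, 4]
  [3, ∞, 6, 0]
Closure =
  [0, ∞, 7, 1]
  [3, 0, 10, 4]
  [7, ∞, 0, 4]
  [3, ∞, 6, 0]

This is the Floyd-Warshall all-pairs shortest-path computation. For each intermediate vertex k = 0, 1, …, 3, update dist[i][j] ← min(dist[i][j], dist[i][k] + dist[k][j]). The final matrix gives, for each (i, j), the minimum total weight of any directed path from i to j (possibly empty when i = j).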